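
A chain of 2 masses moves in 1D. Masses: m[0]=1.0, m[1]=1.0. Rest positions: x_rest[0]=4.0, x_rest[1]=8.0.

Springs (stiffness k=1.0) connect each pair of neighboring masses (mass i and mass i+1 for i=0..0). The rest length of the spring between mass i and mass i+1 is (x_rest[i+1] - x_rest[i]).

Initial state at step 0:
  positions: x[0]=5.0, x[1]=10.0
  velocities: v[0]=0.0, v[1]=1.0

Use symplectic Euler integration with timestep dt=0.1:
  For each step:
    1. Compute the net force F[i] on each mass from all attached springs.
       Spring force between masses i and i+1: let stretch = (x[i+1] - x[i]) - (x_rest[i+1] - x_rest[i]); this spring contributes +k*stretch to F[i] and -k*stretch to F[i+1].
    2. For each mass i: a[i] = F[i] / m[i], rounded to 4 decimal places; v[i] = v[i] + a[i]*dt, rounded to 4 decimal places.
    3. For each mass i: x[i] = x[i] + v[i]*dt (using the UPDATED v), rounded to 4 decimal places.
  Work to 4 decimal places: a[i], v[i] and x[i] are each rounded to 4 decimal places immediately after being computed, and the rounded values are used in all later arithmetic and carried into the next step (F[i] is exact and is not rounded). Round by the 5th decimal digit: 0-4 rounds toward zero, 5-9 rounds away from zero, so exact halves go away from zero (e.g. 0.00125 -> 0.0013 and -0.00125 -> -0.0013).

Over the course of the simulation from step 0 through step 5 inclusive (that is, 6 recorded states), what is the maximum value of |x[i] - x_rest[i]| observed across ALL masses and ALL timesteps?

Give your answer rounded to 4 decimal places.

Answer: 2.3373

Derivation:
Step 0: x=[5.0000 10.0000] v=[0.0000 1.0000]
Step 1: x=[5.0100 10.0900] v=[0.1000 0.9000]
Step 2: x=[5.0308 10.1692] v=[0.2080 0.7920]
Step 3: x=[5.0630 10.2370] v=[0.3218 0.6782]
Step 4: x=[5.1069 10.2931] v=[0.4392 0.5608]
Step 5: x=[5.1627 10.3373] v=[0.5578 0.4422]
Max displacement = 2.3373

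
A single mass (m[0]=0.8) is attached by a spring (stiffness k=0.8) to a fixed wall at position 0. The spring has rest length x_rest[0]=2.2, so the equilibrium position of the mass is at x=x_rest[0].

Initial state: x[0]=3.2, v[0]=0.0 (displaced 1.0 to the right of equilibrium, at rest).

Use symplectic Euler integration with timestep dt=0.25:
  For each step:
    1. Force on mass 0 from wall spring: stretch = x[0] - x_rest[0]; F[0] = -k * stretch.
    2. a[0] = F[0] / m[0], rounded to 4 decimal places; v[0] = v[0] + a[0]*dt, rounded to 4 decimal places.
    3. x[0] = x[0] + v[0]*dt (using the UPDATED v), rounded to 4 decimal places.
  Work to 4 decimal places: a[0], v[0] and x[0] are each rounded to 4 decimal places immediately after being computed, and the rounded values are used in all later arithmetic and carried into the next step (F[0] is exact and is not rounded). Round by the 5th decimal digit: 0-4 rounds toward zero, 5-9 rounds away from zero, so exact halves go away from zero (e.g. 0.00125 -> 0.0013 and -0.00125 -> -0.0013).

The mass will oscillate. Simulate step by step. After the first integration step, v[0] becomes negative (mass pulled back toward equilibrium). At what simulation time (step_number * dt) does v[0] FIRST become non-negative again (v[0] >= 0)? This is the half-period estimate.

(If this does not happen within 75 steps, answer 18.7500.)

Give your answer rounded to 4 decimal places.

Step 0: x=[3.2000] v=[0.0000]
Step 1: x=[3.1375] v=[-0.2500]
Step 2: x=[3.0164] v=[-0.4844]
Step 3: x=[2.8443] v=[-0.6885]
Step 4: x=[2.6319] v=[-0.8496]
Step 5: x=[2.3925] v=[-0.9576]
Step 6: x=[2.1411] v=[-1.0057]
Step 7: x=[1.8934] v=[-0.9910]
Step 8: x=[1.6648] v=[-0.9144]
Step 9: x=[1.4697] v=[-0.7806]
Step 10: x=[1.3202] v=[-0.5980]
Step 11: x=[1.2257] v=[-0.3781]
Step 12: x=[1.1921] v=[-0.1345]
Step 13: x=[1.2215] v=[0.1175]
First v>=0 after going negative at step 13, time=3.2500

Answer: 3.2500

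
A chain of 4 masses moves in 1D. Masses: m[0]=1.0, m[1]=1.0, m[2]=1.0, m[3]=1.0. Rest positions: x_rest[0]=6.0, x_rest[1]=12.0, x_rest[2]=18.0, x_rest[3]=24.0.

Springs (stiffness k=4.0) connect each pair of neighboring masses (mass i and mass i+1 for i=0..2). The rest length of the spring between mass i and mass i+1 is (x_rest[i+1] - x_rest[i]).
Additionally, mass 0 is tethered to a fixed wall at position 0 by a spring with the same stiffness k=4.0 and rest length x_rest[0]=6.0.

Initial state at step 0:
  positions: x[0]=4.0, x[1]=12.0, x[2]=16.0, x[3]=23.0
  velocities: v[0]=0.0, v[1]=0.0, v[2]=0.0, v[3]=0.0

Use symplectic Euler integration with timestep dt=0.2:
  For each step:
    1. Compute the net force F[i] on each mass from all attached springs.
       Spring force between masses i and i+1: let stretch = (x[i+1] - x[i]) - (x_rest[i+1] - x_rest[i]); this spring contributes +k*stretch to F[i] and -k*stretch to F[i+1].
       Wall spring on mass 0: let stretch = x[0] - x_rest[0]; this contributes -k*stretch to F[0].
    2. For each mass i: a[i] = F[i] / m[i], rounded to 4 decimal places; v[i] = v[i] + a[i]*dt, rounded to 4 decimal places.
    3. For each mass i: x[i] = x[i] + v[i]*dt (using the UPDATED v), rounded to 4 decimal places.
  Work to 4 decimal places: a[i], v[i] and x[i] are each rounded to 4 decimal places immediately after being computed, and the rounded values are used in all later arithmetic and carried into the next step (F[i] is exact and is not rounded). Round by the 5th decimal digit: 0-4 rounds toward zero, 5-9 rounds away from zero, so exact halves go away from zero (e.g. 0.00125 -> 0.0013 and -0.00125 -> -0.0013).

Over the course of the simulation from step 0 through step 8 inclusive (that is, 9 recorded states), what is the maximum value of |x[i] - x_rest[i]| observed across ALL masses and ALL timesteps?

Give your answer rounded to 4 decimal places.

Answer: 2.1371

Derivation:
Step 0: x=[4.0000 12.0000 16.0000 23.0000] v=[0.0000 0.0000 0.0000 0.0000]
Step 1: x=[4.6400 11.3600 16.4800 22.8400] v=[3.2000 -3.2000 2.4000 -0.8000]
Step 2: x=[5.6128 10.4640 17.1584 22.6224] v=[4.8640 -4.4800 3.3920 -1.0880]
Step 3: x=[6.4637 9.8629 17.6399 22.4906] v=[4.2547 -3.0054 2.4077 -0.6592]
Step 4: x=[6.8243 9.9623 17.6532 22.5426] v=[1.8031 0.4968 0.0667 0.2602]
Step 5: x=[6.5951 10.7901 17.2183 22.7723] v=[-1.1459 4.1391 -2.1745 1.1487]
Step 6: x=[5.9819 11.9752 16.6435 23.0734] v=[-3.0660 5.9257 -2.8739 1.5055]
Step 7: x=[5.3705 12.9483 16.3506 23.3057] v=[-3.0569 4.8657 -1.4646 1.1616]
Step 8: x=[5.1123 13.2534 16.6261 23.3852] v=[-1.2911 1.5253 1.3776 0.3975]
Max displacement = 2.1371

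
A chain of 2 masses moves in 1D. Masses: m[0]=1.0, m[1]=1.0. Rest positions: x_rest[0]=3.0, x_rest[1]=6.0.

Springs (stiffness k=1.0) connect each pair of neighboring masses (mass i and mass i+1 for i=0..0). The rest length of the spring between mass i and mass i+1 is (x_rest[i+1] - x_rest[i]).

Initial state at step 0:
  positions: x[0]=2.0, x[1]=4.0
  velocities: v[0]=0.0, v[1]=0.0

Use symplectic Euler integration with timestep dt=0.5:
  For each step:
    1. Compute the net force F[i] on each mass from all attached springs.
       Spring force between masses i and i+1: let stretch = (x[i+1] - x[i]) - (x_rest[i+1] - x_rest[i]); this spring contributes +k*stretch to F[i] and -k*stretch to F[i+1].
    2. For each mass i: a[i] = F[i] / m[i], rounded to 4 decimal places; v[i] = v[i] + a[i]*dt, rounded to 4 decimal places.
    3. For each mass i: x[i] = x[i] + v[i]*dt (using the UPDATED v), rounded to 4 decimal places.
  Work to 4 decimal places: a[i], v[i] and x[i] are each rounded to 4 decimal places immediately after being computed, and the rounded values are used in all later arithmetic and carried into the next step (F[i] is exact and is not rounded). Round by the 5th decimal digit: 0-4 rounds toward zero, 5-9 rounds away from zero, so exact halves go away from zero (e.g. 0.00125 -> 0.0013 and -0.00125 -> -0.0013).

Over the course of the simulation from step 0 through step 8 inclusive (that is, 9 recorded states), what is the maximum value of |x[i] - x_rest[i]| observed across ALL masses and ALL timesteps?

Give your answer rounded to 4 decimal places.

Step 0: x=[2.0000 4.0000] v=[0.0000 0.0000]
Step 1: x=[1.7500 4.2500] v=[-0.5000 0.5000]
Step 2: x=[1.3750 4.6250] v=[-0.7500 0.7500]
Step 3: x=[1.0625 4.9375] v=[-0.6250 0.6250]
Step 4: x=[0.9688 5.0313] v=[-0.1875 0.1875]
Step 5: x=[1.1407 4.8594] v=[0.3438 -0.3438]
Step 6: x=[1.4923 4.5078] v=[0.7032 -0.7032]
Step 7: x=[1.8478 4.1523] v=[0.7110 -0.7110]
Step 8: x=[2.0295 3.9707] v=[0.3633 -0.3633]
Max displacement = 2.0312

Answer: 2.0312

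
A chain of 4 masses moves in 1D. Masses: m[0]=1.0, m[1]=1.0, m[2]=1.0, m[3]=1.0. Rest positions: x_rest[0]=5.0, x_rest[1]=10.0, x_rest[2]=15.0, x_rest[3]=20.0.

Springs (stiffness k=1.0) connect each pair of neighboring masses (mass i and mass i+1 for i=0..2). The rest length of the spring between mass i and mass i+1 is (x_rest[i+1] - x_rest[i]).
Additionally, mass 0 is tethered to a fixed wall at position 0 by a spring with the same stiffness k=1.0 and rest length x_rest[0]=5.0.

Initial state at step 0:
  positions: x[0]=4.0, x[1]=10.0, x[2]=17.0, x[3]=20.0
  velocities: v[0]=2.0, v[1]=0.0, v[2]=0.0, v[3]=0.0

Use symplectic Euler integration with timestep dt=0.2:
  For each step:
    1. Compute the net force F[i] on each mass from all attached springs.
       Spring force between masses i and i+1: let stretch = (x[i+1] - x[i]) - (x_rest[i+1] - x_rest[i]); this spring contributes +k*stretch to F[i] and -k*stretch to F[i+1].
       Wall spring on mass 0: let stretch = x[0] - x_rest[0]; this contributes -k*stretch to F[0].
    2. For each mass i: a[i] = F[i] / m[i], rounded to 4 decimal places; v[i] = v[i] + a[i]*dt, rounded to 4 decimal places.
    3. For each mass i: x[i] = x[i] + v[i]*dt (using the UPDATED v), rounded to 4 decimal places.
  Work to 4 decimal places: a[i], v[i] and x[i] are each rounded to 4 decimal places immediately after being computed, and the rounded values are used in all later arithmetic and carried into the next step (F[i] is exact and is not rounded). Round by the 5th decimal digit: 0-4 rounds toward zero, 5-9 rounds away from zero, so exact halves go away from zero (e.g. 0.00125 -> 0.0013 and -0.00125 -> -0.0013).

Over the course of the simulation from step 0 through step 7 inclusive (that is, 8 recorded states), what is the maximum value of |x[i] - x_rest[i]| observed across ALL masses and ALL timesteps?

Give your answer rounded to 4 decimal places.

Answer: 2.0370

Derivation:
Step 0: x=[4.0000 10.0000 17.0000 20.0000] v=[2.0000 0.0000 0.0000 0.0000]
Step 1: x=[4.4800 10.0400 16.8400 20.0800] v=[2.4000 0.2000 -0.8000 0.4000]
Step 2: x=[5.0032 10.1296 16.5376 20.2304] v=[2.6160 0.4480 -1.5120 0.7520]
Step 3: x=[5.5313 10.2705 16.1266 20.4331] v=[2.6406 0.7043 -2.0550 1.0134]
Step 4: x=[6.0277 10.4560 15.6536 20.6635] v=[2.4822 0.9277 -2.3649 1.1521]
Step 5: x=[6.4602 10.6723 15.1731 20.8935] v=[2.1623 1.0816 -2.4024 1.1501]
Step 6: x=[6.8027 10.9002 14.7414 21.0947] v=[1.7127 1.1393 -2.1585 1.0060]
Step 7: x=[7.0370 11.1178 14.4102 21.2418] v=[1.1717 1.0880 -1.6561 0.7353]
Max displacement = 2.0370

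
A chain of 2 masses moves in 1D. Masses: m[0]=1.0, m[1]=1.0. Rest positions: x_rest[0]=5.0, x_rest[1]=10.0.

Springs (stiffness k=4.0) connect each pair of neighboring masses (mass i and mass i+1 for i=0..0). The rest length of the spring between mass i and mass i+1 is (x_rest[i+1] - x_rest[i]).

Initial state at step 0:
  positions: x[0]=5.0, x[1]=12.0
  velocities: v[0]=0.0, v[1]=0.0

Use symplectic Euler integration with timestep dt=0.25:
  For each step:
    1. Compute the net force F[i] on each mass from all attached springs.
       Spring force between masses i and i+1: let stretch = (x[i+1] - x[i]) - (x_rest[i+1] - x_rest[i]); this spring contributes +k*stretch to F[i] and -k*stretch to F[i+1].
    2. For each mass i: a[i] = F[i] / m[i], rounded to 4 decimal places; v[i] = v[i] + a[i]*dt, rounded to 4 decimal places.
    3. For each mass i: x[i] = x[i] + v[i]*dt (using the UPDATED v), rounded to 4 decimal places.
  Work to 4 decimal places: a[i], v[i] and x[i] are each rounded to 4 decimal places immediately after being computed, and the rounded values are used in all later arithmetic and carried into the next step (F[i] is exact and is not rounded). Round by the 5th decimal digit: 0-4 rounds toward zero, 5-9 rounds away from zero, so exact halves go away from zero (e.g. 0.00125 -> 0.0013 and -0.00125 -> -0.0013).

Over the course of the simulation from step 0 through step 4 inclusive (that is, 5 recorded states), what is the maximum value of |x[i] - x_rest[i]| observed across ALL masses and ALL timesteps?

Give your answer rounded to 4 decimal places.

Answer: 2.0625

Derivation:
Step 0: x=[5.0000 12.0000] v=[0.0000 0.0000]
Step 1: x=[5.5000 11.5000] v=[2.0000 -2.0000]
Step 2: x=[6.2500 10.7500] v=[3.0000 -3.0000]
Step 3: x=[6.8750 10.1250] v=[2.5000 -2.5000]
Step 4: x=[7.0625 9.9375] v=[0.7500 -0.7500]
Max displacement = 2.0625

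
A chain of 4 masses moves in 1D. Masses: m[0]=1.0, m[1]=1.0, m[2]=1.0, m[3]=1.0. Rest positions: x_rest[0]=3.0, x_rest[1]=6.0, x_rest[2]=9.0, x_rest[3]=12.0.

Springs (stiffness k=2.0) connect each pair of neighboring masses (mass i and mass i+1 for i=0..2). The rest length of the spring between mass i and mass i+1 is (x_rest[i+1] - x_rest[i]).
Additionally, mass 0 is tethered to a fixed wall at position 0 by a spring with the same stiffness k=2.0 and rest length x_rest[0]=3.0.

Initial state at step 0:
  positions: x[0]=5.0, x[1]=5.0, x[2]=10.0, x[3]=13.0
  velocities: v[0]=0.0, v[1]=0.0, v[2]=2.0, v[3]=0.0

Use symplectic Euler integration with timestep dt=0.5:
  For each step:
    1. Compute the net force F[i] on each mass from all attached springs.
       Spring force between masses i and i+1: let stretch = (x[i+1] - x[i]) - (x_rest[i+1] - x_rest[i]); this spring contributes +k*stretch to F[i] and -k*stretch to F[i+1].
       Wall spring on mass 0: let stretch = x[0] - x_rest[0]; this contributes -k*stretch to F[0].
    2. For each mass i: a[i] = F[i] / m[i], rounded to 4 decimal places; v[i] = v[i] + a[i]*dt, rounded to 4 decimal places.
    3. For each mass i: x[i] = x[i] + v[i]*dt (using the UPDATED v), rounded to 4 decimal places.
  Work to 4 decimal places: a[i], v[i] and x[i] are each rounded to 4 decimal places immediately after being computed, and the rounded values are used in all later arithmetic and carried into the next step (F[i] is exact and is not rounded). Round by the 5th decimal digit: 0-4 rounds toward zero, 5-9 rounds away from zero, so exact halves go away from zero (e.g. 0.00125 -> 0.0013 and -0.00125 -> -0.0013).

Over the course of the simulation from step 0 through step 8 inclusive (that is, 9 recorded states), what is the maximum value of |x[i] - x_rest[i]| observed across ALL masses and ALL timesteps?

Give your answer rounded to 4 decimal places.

Answer: 3.0391

Derivation:
Step 0: x=[5.0000 5.0000 10.0000 13.0000] v=[0.0000 0.0000 2.0000 0.0000]
Step 1: x=[2.5000 7.5000 10.0000 13.0000] v=[-5.0000 5.0000 0.0000 0.0000]
Step 2: x=[1.2500 8.7500 10.2500 13.0000] v=[-2.5000 2.5000 0.5000 0.0000]
Step 3: x=[3.1250 7.0000 11.1250 13.1250] v=[3.7500 -3.5000 1.7500 0.2500]
Step 4: x=[5.3750 5.3750 10.9375 13.7500] v=[4.5000 -3.2500 -0.3750 1.2500]
Step 5: x=[4.9375 6.5313 9.3750 14.4688] v=[-0.8750 2.3125 -3.1250 1.4375]
Step 6: x=[2.8282 8.3125 8.9376 14.1407] v=[-4.2187 3.5624 -0.8749 -0.6563]
Step 7: x=[2.0469 7.6641 10.7892 12.7110] v=[-1.5626 -1.2968 3.7031 -2.8594]
Step 8: x=[3.0508 5.7697 12.0391 11.8204] v=[2.0077 -3.7889 2.4998 -1.7812]
Max displacement = 3.0391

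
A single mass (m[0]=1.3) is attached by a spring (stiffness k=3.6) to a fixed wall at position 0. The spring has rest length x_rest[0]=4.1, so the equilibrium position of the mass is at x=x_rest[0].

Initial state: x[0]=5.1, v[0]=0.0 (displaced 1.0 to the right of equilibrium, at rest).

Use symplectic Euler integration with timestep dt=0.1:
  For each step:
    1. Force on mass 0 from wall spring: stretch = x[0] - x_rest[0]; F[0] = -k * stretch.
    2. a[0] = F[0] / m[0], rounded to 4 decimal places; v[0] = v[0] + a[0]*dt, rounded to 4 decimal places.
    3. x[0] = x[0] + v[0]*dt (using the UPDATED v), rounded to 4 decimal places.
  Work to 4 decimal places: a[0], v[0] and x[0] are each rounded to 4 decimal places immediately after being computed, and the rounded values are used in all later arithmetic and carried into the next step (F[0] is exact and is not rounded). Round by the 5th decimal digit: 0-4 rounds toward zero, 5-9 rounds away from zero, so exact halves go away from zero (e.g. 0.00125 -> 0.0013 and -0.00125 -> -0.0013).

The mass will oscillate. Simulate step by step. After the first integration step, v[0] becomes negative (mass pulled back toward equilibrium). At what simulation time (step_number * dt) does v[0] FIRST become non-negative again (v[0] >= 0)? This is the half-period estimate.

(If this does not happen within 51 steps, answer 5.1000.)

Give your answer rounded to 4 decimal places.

Answer: 1.9000

Derivation:
Step 0: x=[5.1000] v=[0.0000]
Step 1: x=[5.0723] v=[-0.2769]
Step 2: x=[5.0177] v=[-0.5462]
Step 3: x=[4.9377] v=[-0.8003]
Step 4: x=[4.8345] v=[-1.0323]
Step 5: x=[4.7109] v=[-1.2357]
Step 6: x=[4.5704] v=[-1.4049]
Step 7: x=[4.4169] v=[-1.5352]
Step 8: x=[4.2546] v=[-1.6230]
Step 9: x=[4.0880] v=[-1.6658]
Step 10: x=[3.9218] v=[-1.6625]
Step 11: x=[3.7605] v=[-1.6132]
Step 12: x=[3.6086] v=[-1.5192]
Step 13: x=[3.4703] v=[-1.3831]
Step 14: x=[3.3494] v=[-1.2087]
Step 15: x=[3.2493] v=[-1.0008]
Step 16: x=[3.1728] v=[-0.7652]
Step 17: x=[3.1220] v=[-0.5084]
Step 18: x=[3.0982] v=[-0.2376]
Step 19: x=[3.1022] v=[0.0398]
First v>=0 after going negative at step 19, time=1.9000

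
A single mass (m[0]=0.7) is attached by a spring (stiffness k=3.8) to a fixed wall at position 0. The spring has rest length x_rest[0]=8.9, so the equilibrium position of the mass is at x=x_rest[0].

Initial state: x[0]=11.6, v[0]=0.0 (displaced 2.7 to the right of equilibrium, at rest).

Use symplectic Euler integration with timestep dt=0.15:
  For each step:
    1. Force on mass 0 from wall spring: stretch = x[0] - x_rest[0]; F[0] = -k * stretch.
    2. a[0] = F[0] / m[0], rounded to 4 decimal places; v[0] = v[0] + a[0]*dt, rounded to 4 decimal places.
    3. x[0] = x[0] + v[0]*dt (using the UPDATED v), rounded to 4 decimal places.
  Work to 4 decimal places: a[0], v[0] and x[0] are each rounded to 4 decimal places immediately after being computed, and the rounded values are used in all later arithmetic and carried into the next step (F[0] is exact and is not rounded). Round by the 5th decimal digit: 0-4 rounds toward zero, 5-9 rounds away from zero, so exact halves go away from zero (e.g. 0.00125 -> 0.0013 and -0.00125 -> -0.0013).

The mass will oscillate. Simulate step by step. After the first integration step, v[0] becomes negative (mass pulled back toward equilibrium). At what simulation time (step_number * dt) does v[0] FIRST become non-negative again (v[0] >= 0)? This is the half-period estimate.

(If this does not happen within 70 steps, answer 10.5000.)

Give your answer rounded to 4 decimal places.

Answer: 1.3500

Derivation:
Step 0: x=[11.6000] v=[0.0000]
Step 1: x=[11.2702] v=[-2.1986]
Step 2: x=[10.6509] v=[-4.1286]
Step 3: x=[9.8178] v=[-5.5543]
Step 4: x=[8.8726] v=[-6.3016]
Step 5: x=[7.9307] v=[-6.2793]
Step 6: x=[7.1072] v=[-5.4900]
Step 7: x=[6.5027] v=[-4.0302]
Step 8: x=[6.1910] v=[-2.0781]
Step 9: x=[6.2102] v=[0.1278]
First v>=0 after going negative at step 9, time=1.3500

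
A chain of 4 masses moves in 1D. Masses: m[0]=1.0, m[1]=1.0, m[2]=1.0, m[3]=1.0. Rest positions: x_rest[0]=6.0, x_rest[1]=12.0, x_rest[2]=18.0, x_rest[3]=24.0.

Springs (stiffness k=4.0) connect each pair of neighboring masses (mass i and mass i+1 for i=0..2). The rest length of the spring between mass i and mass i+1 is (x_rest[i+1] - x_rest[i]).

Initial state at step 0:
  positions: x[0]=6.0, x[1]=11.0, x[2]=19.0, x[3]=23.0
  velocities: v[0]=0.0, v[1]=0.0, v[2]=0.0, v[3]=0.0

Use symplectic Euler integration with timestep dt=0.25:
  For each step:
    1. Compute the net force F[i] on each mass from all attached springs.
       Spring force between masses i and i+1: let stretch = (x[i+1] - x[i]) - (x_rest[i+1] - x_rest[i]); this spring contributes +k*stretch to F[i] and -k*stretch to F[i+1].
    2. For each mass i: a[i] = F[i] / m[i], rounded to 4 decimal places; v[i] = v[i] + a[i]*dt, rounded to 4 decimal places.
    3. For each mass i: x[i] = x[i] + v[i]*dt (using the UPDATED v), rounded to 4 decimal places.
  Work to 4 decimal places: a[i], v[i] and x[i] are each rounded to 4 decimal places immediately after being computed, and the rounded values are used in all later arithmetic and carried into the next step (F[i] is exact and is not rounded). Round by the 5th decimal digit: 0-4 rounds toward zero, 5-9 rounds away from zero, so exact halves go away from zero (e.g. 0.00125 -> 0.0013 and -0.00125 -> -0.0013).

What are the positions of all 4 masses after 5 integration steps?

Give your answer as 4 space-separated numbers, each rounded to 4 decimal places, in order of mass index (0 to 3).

Answer: 6.1504 10.9277 18.2130 23.7090

Derivation:
Step 0: x=[6.0000 11.0000 19.0000 23.0000] v=[0.0000 0.0000 0.0000 0.0000]
Step 1: x=[5.7500 11.7500 18.0000 23.5000] v=[-1.0000 3.0000 -4.0000 2.0000]
Step 2: x=[5.5000 12.5625 16.8125 24.1250] v=[-1.0000 3.2500 -4.7500 2.5000]
Step 3: x=[5.5156 12.6719 16.3906 24.4219] v=[0.0625 0.4375 -1.6875 1.1875]
Step 4: x=[5.8203 11.9219 17.0469 24.2110] v=[1.2188 -3.0001 2.6251 -0.8438]
Step 5: x=[6.1504 10.9277 18.2130 23.7090] v=[1.3204 -3.9767 4.6642 -2.0079]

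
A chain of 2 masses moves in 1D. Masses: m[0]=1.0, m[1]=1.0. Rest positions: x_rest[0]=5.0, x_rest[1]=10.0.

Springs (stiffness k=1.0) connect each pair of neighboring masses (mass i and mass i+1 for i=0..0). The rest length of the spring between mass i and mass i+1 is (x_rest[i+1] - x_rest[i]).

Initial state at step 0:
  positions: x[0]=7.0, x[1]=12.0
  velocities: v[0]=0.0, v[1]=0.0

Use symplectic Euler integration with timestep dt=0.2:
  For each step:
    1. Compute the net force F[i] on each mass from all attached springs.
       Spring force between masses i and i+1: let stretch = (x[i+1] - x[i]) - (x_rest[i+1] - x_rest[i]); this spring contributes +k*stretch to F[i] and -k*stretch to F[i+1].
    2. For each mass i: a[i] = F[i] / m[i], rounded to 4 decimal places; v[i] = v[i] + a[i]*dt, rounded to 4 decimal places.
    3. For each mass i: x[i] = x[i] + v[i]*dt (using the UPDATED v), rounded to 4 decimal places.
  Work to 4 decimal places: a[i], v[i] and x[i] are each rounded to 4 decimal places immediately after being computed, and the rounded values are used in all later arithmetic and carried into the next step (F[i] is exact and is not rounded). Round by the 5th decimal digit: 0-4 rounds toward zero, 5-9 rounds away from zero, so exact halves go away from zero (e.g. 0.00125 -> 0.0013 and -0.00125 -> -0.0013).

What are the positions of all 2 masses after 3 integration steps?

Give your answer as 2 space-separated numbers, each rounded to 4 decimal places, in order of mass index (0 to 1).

Answer: 7.0000 12.0000

Derivation:
Step 0: x=[7.0000 12.0000] v=[0.0000 0.0000]
Step 1: x=[7.0000 12.0000] v=[0.0000 0.0000]
Step 2: x=[7.0000 12.0000] v=[0.0000 0.0000]
Step 3: x=[7.0000 12.0000] v=[0.0000 0.0000]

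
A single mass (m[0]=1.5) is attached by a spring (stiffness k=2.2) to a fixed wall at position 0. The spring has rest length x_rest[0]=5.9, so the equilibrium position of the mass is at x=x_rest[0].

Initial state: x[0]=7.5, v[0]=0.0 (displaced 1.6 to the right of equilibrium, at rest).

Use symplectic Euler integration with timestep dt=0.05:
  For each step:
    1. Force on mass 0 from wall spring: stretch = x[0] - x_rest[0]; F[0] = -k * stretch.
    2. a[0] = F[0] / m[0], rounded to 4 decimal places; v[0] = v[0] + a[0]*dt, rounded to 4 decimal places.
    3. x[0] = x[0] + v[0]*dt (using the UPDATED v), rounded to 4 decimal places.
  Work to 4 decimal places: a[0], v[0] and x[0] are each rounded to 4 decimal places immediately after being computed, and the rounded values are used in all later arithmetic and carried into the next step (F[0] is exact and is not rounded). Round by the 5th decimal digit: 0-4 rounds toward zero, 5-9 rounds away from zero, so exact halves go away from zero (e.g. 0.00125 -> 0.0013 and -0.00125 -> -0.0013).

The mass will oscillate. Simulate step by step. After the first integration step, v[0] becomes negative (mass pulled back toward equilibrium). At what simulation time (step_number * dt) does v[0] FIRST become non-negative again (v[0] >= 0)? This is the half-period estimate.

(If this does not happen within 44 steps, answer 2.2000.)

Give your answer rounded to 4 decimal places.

Answer: 2.2000

Derivation:
Step 0: x=[7.5000] v=[0.0000]
Step 1: x=[7.4941] v=[-0.1173]
Step 2: x=[7.4824] v=[-0.2342]
Step 3: x=[7.4649] v=[-0.3502]
Step 4: x=[7.4417] v=[-0.4650]
Step 5: x=[7.4128] v=[-0.5781]
Step 6: x=[7.3784] v=[-0.6890]
Step 7: x=[7.3385] v=[-0.7974]
Step 8: x=[7.2934] v=[-0.9029]
Step 9: x=[7.2431] v=[-1.0051]
Step 10: x=[7.1879] v=[-1.1036]
Step 11: x=[7.1280] v=[-1.1980]
Step 12: x=[7.0636] v=[-1.2881]
Step 13: x=[6.9949] v=[-1.3734]
Step 14: x=[6.9222] v=[-1.4537]
Step 15: x=[6.8458] v=[-1.5287]
Step 16: x=[6.7659] v=[-1.5981]
Step 17: x=[6.6828] v=[-1.6616]
Step 18: x=[6.5969] v=[-1.7190]
Step 19: x=[6.5084] v=[-1.7701]
Step 20: x=[6.4177] v=[-1.8147]
Step 21: x=[6.3251] v=[-1.8527]
Step 22: x=[6.2309] v=[-1.8839]
Step 23: x=[6.1355] v=[-1.9082]
Step 24: x=[6.0392] v=[-1.9255]
Step 25: x=[5.9424] v=[-1.9357]
Step 26: x=[5.8455] v=[-1.9388]
Step 27: x=[5.7488] v=[-1.9348]
Step 28: x=[5.6526] v=[-1.9237]
Step 29: x=[5.5573] v=[-1.9056]
Step 30: x=[5.4633] v=[-1.8805]
Step 31: x=[5.3709] v=[-1.8485]
Step 32: x=[5.2804] v=[-1.8097]
Step 33: x=[5.1922] v=[-1.7643]
Step 34: x=[5.1066] v=[-1.7124]
Step 35: x=[5.0239] v=[-1.6542]
Step 36: x=[4.9444] v=[-1.5900]
Step 37: x=[4.8684] v=[-1.5199]
Step 38: x=[4.7962] v=[-1.4443]
Step 39: x=[4.7280] v=[-1.3634]
Step 40: x=[4.6641] v=[-1.2775]
Step 41: x=[4.6048] v=[-1.1869]
Step 42: x=[4.5502] v=[-1.0919]
Step 43: x=[4.5006] v=[-0.9929]
Step 44: x=[4.4561] v=[-0.8903]
v[0] did not become non-negative within 44 steps; using fallback time=2.2000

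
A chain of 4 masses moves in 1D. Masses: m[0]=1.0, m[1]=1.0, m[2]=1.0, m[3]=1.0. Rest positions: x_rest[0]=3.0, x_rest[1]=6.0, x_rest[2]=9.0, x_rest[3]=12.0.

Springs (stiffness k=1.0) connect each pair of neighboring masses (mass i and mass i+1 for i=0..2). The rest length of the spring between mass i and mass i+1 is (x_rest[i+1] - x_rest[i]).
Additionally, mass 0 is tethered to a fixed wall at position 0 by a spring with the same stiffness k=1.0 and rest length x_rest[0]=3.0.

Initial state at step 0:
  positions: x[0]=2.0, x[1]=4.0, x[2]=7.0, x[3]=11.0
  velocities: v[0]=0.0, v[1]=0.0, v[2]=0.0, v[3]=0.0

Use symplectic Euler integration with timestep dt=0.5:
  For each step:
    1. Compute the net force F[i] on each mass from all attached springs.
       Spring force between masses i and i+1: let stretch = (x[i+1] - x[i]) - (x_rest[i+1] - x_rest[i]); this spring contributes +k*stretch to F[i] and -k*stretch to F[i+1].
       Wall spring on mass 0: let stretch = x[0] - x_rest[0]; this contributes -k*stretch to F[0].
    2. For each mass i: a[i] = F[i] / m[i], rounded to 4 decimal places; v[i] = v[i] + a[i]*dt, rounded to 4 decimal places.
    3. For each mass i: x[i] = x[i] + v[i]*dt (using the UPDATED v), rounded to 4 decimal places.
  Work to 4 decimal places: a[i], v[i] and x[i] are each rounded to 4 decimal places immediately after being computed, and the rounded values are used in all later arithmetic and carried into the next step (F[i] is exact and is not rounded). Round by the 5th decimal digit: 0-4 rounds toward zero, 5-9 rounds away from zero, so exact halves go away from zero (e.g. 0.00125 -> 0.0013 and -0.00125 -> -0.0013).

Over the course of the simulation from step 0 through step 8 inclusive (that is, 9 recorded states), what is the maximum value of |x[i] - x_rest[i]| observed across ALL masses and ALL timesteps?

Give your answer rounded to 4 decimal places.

Step 0: x=[2.0000 4.0000 7.0000 11.0000] v=[0.0000 0.0000 0.0000 0.0000]
Step 1: x=[2.0000 4.2500 7.2500 10.7500] v=[0.0000 0.5000 0.5000 -0.5000]
Step 2: x=[2.0625 4.6875 7.6250 10.3750] v=[0.1250 0.8750 0.7500 -0.7500]
Step 3: x=[2.2657 5.2032 7.9532 10.0625] v=[0.4063 1.0313 0.6563 -0.6250]
Step 4: x=[2.6368 5.6720 8.1212 9.9727] v=[0.7422 0.9376 0.3360 -0.1797]
Step 5: x=[3.1075 5.9943 8.1398 10.1700] v=[0.9414 0.6446 0.0372 0.3946]
Step 6: x=[3.5231 6.1313 8.1296 10.6098] v=[0.8311 0.2740 -0.0205 0.8795]
Step 7: x=[3.7100 6.1158 8.2399 11.1795] v=[0.3737 -0.0310 0.2205 1.1394]
Step 8: x=[3.5708 6.0299 8.5541 11.7643] v=[-0.2784 -0.1719 0.6283 1.1696]
Max displacement = 2.0273

Answer: 2.0273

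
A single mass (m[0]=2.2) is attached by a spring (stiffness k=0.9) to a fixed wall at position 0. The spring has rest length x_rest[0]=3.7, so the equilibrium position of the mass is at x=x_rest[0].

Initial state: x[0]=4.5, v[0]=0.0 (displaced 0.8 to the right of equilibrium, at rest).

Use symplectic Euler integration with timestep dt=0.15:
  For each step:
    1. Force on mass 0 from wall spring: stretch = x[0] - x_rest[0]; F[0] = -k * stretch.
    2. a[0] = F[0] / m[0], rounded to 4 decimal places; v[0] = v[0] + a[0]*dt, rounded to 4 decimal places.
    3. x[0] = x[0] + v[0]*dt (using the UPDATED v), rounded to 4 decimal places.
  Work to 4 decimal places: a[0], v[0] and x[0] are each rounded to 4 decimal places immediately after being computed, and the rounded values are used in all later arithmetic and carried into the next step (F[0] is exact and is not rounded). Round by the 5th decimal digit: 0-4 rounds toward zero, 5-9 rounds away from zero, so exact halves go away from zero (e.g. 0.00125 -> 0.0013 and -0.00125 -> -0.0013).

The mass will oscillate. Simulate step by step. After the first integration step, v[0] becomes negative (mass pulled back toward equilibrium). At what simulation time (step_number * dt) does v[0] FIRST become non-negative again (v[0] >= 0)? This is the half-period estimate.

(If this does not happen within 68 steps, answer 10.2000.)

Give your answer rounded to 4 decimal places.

Step 0: x=[4.5000] v=[0.0000]
Step 1: x=[4.4926] v=[-0.0491]
Step 2: x=[4.4779] v=[-0.0977]
Step 3: x=[4.4561] v=[-0.1454]
Step 4: x=[4.4273] v=[-0.1918]
Step 5: x=[4.3918] v=[-0.2364]
Step 6: x=[4.3500] v=[-0.2789]
Step 7: x=[4.3022] v=[-0.3188]
Step 8: x=[4.2488] v=[-0.3558]
Step 9: x=[4.1904] v=[-0.3895]
Step 10: x=[4.1275] v=[-0.4196]
Step 11: x=[4.0606] v=[-0.4458]
Step 12: x=[3.9904] v=[-0.4679]
Step 13: x=[3.9175] v=[-0.4857]
Step 14: x=[3.8426] v=[-0.4991]
Step 15: x=[3.7664] v=[-0.5078]
Step 16: x=[3.6896] v=[-0.5119]
Step 17: x=[3.6129] v=[-0.5113]
Step 18: x=[3.5370] v=[-0.5060]
Step 19: x=[3.4626] v=[-0.4960]
Step 20: x=[3.3904] v=[-0.4814]
Step 21: x=[3.3210] v=[-0.4624]
Step 22: x=[3.2551] v=[-0.4392]
Step 23: x=[3.1933] v=[-0.4119]
Step 24: x=[3.1362] v=[-0.3808]
Step 25: x=[3.0843] v=[-0.3462]
Step 26: x=[3.0380] v=[-0.3084]
Step 27: x=[2.9978] v=[-0.2678]
Step 28: x=[2.9641] v=[-0.2247]
Step 29: x=[2.9372] v=[-0.1795]
Step 30: x=[2.9173] v=[-0.1327]
Step 31: x=[2.9046] v=[-0.0847]
Step 32: x=[2.8992] v=[-0.0359]
Step 33: x=[2.9012] v=[0.0132]
First v>=0 after going negative at step 33, time=4.9500

Answer: 4.9500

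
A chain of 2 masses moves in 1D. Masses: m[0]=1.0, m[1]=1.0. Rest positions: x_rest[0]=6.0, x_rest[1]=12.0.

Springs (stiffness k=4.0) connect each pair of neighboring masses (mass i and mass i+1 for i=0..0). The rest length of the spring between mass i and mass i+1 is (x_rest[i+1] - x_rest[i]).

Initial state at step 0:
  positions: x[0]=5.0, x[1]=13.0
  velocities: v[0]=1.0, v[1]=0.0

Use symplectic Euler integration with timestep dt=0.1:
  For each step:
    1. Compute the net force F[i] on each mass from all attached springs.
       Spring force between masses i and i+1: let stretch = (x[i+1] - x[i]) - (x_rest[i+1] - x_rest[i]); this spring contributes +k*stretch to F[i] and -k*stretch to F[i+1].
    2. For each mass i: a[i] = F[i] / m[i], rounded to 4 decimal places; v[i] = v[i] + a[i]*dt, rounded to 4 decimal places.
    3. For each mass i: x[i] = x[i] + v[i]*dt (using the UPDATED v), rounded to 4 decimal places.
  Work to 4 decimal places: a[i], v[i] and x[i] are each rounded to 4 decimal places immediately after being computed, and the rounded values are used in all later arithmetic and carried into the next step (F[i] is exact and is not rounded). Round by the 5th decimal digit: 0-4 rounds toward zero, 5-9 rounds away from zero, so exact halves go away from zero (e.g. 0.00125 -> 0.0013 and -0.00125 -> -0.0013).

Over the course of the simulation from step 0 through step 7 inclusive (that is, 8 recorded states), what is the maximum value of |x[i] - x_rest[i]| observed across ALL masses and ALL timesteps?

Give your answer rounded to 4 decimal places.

Answer: 1.0479

Derivation:
Step 0: x=[5.0000 13.0000] v=[1.0000 0.0000]
Step 1: x=[5.1800 12.9200] v=[1.8000 -0.8000]
Step 2: x=[5.4296 12.7704] v=[2.4960 -1.4960]
Step 3: x=[5.7328 12.5672] v=[3.0323 -2.0323]
Step 4: x=[6.0694 12.3306] v=[3.3661 -2.3661]
Step 5: x=[6.4165 12.0835] v=[3.4706 -2.4706]
Step 6: x=[6.7502 11.8498] v=[3.3374 -2.3374]
Step 7: x=[7.0479 11.6521] v=[2.9772 -1.9772]
Max displacement = 1.0479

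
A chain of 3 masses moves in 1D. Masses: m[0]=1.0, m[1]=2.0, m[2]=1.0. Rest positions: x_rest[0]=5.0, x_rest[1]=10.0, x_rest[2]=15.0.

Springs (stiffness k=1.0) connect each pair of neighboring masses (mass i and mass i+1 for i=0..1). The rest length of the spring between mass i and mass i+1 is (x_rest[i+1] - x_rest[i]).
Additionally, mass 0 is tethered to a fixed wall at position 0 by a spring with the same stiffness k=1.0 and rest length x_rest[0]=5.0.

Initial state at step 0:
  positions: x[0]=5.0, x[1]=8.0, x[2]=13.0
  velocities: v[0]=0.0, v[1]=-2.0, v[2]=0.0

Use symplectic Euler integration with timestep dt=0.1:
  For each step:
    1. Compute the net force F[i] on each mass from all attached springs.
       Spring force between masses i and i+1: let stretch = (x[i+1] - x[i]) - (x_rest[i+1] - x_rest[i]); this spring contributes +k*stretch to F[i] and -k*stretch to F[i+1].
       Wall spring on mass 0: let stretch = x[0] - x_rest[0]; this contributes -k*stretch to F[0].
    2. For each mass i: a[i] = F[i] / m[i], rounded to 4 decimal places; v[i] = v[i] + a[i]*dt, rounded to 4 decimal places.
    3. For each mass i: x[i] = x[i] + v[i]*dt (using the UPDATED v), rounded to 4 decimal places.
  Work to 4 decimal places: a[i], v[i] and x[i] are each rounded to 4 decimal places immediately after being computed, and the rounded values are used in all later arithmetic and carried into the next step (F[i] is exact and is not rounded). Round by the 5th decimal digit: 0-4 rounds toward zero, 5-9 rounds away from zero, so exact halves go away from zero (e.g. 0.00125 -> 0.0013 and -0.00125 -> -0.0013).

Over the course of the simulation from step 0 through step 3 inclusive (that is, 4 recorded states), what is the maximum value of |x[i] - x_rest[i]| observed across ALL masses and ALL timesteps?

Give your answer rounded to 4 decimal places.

Step 0: x=[5.0000 8.0000 13.0000] v=[0.0000 -2.0000 0.0000]
Step 1: x=[4.9800 7.8100 13.0000] v=[-0.2000 -1.9000 0.0000]
Step 2: x=[4.9385 7.6318 12.9981] v=[-0.4150 -1.7820 -0.0190]
Step 3: x=[4.8746 7.4670 12.9925] v=[-0.6395 -1.6484 -0.0556]
Max displacement = 2.5330

Answer: 2.5330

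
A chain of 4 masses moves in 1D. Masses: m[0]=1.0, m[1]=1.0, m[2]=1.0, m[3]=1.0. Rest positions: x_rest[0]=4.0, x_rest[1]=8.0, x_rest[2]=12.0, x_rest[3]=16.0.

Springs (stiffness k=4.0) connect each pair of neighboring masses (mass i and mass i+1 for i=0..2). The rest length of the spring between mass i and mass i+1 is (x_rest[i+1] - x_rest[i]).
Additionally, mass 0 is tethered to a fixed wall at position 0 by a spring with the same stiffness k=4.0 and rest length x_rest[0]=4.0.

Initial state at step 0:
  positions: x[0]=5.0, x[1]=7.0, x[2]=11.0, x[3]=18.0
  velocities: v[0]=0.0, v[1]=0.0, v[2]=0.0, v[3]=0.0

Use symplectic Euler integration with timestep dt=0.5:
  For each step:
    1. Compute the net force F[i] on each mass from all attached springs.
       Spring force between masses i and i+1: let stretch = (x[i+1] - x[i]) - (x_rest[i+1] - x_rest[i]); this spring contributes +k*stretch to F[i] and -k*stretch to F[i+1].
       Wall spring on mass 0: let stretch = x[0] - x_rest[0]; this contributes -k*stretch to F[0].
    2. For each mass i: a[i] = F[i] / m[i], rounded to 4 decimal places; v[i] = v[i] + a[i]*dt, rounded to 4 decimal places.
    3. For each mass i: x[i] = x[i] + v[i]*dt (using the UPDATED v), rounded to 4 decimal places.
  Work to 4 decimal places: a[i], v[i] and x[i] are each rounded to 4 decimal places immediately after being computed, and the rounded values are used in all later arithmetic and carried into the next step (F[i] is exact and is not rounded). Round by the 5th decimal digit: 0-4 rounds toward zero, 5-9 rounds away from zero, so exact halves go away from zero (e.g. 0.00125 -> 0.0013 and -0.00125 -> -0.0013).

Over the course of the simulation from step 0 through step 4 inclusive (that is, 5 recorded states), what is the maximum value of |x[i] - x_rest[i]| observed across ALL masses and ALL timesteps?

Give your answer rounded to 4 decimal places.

Step 0: x=[5.0000 7.0000 11.0000 18.0000] v=[0.0000 0.0000 0.0000 0.0000]
Step 1: x=[2.0000 9.0000 14.0000 15.0000] v=[-6.0000 4.0000 6.0000 -6.0000]
Step 2: x=[4.0000 9.0000 13.0000 15.0000] v=[4.0000 0.0000 -2.0000 0.0000]
Step 3: x=[7.0000 8.0000 10.0000 17.0000] v=[6.0000 -2.0000 -6.0000 4.0000]
Step 4: x=[4.0000 8.0000 12.0000 16.0000] v=[-6.0000 0.0000 4.0000 -2.0000]
Max displacement = 3.0000

Answer: 3.0000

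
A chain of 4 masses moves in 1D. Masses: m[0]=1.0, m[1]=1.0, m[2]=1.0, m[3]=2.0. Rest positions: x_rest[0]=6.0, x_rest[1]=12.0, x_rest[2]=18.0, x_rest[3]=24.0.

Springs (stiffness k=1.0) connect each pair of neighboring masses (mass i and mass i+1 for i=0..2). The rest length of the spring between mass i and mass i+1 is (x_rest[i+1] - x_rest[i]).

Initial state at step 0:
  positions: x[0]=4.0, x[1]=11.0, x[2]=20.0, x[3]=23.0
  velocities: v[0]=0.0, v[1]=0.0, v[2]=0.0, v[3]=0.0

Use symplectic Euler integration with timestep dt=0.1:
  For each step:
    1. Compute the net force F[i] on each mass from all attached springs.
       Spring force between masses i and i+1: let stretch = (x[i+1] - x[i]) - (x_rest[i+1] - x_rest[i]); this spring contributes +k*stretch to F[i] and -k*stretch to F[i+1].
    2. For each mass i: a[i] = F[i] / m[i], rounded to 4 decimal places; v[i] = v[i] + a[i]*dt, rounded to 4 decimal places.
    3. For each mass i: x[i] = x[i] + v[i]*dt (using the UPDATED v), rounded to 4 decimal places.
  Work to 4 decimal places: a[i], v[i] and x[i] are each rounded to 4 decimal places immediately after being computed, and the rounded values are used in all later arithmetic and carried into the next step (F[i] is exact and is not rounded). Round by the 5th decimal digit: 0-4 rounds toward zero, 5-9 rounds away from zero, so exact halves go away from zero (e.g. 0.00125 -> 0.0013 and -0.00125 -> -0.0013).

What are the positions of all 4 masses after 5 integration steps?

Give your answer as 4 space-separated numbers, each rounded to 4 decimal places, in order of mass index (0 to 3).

Step 0: x=[4.0000 11.0000 20.0000 23.0000] v=[0.0000 0.0000 0.0000 0.0000]
Step 1: x=[4.0100 11.0200 19.9400 23.0150] v=[0.1000 0.2000 -0.6000 0.1500]
Step 2: x=[4.0301 11.0591 19.8216 23.0446] v=[0.2010 0.3910 -1.1845 0.2963]
Step 3: x=[4.0605 11.1155 19.6478 23.0881] v=[0.3039 0.5644 -1.7385 0.4352]
Step 4: x=[4.1014 11.1867 19.4230 23.1444] v=[0.4094 0.7121 -2.2477 0.5632]
Step 5: x=[4.1532 11.2694 19.1531 23.2121] v=[0.5179 0.8272 -2.6992 0.6771]

Answer: 4.1532 11.2694 19.1531 23.2121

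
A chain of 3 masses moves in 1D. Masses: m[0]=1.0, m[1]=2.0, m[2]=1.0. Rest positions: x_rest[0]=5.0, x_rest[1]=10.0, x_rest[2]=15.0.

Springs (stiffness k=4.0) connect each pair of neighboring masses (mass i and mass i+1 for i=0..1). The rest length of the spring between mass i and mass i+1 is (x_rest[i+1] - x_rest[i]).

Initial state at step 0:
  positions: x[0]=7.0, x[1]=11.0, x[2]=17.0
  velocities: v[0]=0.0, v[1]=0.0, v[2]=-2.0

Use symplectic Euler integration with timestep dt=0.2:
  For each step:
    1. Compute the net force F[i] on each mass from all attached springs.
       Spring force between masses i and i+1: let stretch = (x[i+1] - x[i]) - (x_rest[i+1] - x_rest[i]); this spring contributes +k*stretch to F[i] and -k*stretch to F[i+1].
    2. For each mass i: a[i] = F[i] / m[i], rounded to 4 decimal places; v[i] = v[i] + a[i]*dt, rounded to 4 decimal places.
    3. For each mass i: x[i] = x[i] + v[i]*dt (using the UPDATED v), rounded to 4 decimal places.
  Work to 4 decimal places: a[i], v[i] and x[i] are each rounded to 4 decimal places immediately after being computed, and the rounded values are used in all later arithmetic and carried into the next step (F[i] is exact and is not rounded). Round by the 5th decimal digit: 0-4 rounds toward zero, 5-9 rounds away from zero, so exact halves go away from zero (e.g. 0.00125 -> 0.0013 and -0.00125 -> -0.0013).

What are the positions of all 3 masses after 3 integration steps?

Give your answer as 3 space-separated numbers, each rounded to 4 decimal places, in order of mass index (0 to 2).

Step 0: x=[7.0000 11.0000 17.0000] v=[0.0000 0.0000 -2.0000]
Step 1: x=[6.8400 11.1600 16.4400] v=[-0.8000 0.8000 -2.8000]
Step 2: x=[6.5712 11.3968 15.8352] v=[-1.3440 1.1840 -3.0240]
Step 3: x=[6.2745 11.6026 15.3203] v=[-1.4835 1.0291 -2.5747]

Answer: 6.2745 11.6026 15.3203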